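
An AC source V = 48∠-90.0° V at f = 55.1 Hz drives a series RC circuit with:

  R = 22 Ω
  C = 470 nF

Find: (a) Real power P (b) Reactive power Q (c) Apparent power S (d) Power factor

Step 1 — Angular frequency: ω = 2π·f = 2π·55.1 = 346.2 rad/s.
Step 2 — Component impedances:
  R: Z = R = 22 Ω
  C: Z = 1/(jωC) = -j/(ω·C) = 0 - j6146 Ω
Step 3 — Series combination: Z_total = R + C = 22 - j6146 Ω = 6146∠-89.8° Ω.
Step 4 — Source phasor: V = 48∠-90.0° V = 0 - j48 V.
Step 5 — Current: I = V / Z = 0.00781 - j2.796e-05 A = 0.00781∠-0.2° A.
Step 6 — Complex power: S = V·I* = 0.001342 - j0.3749 VA.
Step 7 — Real power: P = Re(S) = 0.001342 W.
Step 8 — Reactive power: Q = Im(S) = -0.3749 VAR.
Step 9 — Apparent power: |S| = 0.3749 VA.
Step 10 — Power factor: PF = P/|S| = 0.00358 (leading).

(a) P = 0.001342 W  (b) Q = -0.3749 VAR  (c) S = 0.3749 VA  (d) PF = 0.00358 (leading)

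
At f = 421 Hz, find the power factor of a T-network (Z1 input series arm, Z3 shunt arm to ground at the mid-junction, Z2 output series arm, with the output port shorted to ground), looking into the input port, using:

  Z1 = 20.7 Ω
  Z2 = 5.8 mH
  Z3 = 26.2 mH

Step 1 — Angular frequency: ω = 2π·f = 2π·421 = 2645 rad/s.
Step 2 — Component impedances:
  Z1: Z = R = 20.7 Ω
  Z2: Z = jωL = j·2645·0.0058 = 0 + j15.34 Ω
  Z3: Z = jωL = j·2645·0.0262 = 0 + j69.3 Ω
Step 3 — With the output port shorted to ground, the output series arm Z2 runs from the junction to ground; the shunt arm Z3 also runs from the junction to ground. They appear in parallel: Z3 || Z2 = 0 + j12.56 Ω.
Step 4 — Series with input arm Z1: Z_in = Z1 + (Z3 || Z2) = 20.7 + j12.56 Ω = 24.21∠31.3° Ω.
Step 5 — Power factor: PF = cos(φ) = Re(Z)/|Z| = 20.7/24.213 = 0.8549.
Step 6 — Type: Im(Z) = 12.56 ⇒ lagging (phase φ = 31.3°).

PF = 0.8549 (lagging, φ = 31.3°)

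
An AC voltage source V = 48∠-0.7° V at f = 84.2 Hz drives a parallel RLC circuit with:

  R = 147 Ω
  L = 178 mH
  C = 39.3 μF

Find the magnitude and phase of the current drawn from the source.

Step 1 — Angular frequency: ω = 2π·f = 2π·84.2 = 529 rad/s.
Step 2 — Component impedances:
  R: Z = R = 147 Ω
  L: Z = jωL = j·529·0.178 = 0 + j94.17 Ω
  C: Z = 1/(jωC) = -j/(ω·C) = 0 - j48.1 Ω
Step 3 — Parallel combination: 1/Z_total = 1/R + 1/L + 1/C; Z_total = 45.43 - j67.93 Ω = 81.72∠-56.2° Ω.
Step 4 — Source phasor: V = 48∠-0.7° V = 48 - j0.5864 V.
Step 5 — Ohm's law: I = V / Z_total = (48 - j0.5864) / (45.43 - j67.93) = 0.3325 + j0.4842 A.
Step 6 — Convert to polar: |I| = 0.5874 A, ∠I = 55.5°.

I = 0.5874∠55.5° A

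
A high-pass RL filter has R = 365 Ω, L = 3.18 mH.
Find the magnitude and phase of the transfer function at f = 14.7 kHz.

Step 1 — Angular frequency: ω = 2π·1.47e+04 = 9.236e+04 rad/s.
Step 2 — Transfer function: H(jω) = jωL/(R + jωL).
Step 3 — Numerator jωL = j·293.7; denominator R + jωL = 365 + j293.7.
Step 4 — H = 0.393 + j0.4884.
Step 5 — Magnitude: |H| = 0.6269 (-4.1 dB); phase: φ = 51.2°.

|H| = 0.6269 (-4.1 dB), φ = 51.2°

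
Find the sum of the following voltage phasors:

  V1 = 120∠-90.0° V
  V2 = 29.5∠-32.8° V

Step 1 — Convert each phasor to rectangular form:
  V1 = 120·(cos(-90.0°) + j·sin(-90.0°)) = 0 - j120 V
  V2 = 29.5·(cos(-32.8°) + j·sin(-32.8°)) = 24.8 - j15.98 V
Step 2 — Sum components: V_total = 24.8 - j136 V.
Step 3 — Convert to polar: |V_total| = 138.2 V, ∠V_total = -79.7°.

V_total = 138.2∠-79.7° V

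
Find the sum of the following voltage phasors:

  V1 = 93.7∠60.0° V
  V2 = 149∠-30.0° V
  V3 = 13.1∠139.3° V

Step 1 — Convert each phasor to rectangular form:
  V1 = 93.7·(cos(60.0°) + j·sin(60.0°)) = 46.85 + j81.15 V
  V2 = 149·(cos(-30.0°) + j·sin(-30.0°)) = 129 - j74.5 V
  V3 = 13.1·(cos(139.3°) + j·sin(139.3°)) = -9.932 + j8.542 V
Step 2 — Sum components: V_total = 166 + j15.19 V.
Step 3 — Convert to polar: |V_total| = 166.6 V, ∠V_total = 5.2°.

V_total = 166.6∠5.2° V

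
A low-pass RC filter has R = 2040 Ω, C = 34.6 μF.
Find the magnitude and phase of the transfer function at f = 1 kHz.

Step 1 — Angular frequency: ω = 2π·1000 = 6283 rad/s.
Step 2 — Transfer function: H(jω) = 1/(1 + jωRC).
Step 3 — Denominator: 1 + jωRC = 1 + j·6283·2040·3.46e-05 = 1 + j443.5.
Step 4 — H = 5.084e-06 - j0.002255.
Step 5 — Magnitude: |H| = 0.002255 (-52.9 dB); phase: φ = -89.9°.

|H| = 0.002255 (-52.9 dB), φ = -89.9°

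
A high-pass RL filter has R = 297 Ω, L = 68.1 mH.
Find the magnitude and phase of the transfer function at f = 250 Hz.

Step 1 — Angular frequency: ω = 2π·250 = 1571 rad/s.
Step 2 — Transfer function: H(jω) = jωL/(R + jωL).
Step 3 — Numerator jωL = j·107; denominator R + jωL = 297 + j107.
Step 4 — H = 0.1148 + j0.3188.
Step 5 — Magnitude: |H| = 0.3389 (-9.4 dB); phase: φ = 70.2°.

|H| = 0.3389 (-9.4 dB), φ = 70.2°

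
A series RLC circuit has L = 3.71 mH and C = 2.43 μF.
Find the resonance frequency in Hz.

Step 1 — Resonance condition Im(Z)=0 gives ω₀ = 1/√(LC).
Step 2 — ω₀ = 1/√(0.00371·2.43e-06) = 1.053e+04 rad/s.
Step 3 — f₀ = ω₀/(2π) = 1676 Hz.

f₀ = 1676 Hz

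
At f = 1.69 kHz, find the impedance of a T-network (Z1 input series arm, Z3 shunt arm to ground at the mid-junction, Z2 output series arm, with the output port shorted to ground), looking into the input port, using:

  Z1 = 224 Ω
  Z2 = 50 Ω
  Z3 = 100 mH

Step 1 — Angular frequency: ω = 2π·f = 2π·1690 = 1.062e+04 rad/s.
Step 2 — Component impedances:
  Z1: Z = R = 224 Ω
  Z2: Z = R = 50 Ω
  Z3: Z = jωL = j·1.062e+04·0.1 = 0 + j1062 Ω
Step 3 — With the output port shorted to ground, the output series arm Z2 runs from the junction to ground; the shunt arm Z3 also runs from the junction to ground. They appear in parallel: Z3 || Z2 = 49.89 + j2.349 Ω.
Step 4 — Series with input arm Z1: Z_in = Z1 + (Z3 || Z2) = 273.9 + j2.349 Ω = 273.9∠0.5° Ω.

Z = 273.9 + j2.349 Ω = 273.9∠0.5° Ω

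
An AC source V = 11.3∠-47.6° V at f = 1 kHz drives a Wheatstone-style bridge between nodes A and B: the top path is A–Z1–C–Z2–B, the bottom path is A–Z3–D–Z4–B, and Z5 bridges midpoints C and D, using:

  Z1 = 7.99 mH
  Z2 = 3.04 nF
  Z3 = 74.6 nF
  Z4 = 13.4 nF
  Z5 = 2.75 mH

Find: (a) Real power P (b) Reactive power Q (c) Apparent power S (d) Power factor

Step 1 — Angular frequency: ω = 2π·f = 2π·1000 = 6283 rad/s.
Step 2 — Component impedances:
  Z1: Z = jωL = j·6283·0.00799 = 0 + j50.2 Ω
  Z2: Z = 1/(jωC) = -j/(ω·C) = 0 - j5.235e+04 Ω
  Z3: Z = 1/(jωC) = -j/(ω·C) = 0 - j2133 Ω
  Z4: Z = 1/(jωC) = -j/(ω·C) = 0 - j1.188e+04 Ω
  Z5: Z = jωL = j·6283·0.00275 = 0 + j17.28 Ω
Step 3 — Bridge requires nodal analysis (the Z5 bridge couples midpoints C and D, so the two paths cannot be reduced to a simple series/parallel combination). Setting node B to ground and injecting 1 A at node A, the 3-node admittance system at A, C, D solves to V_A = Z_AB = 0 - j9617 Ω = 9617∠-90.0° Ω.
Step 4 — Source phasor: V = 11.3∠-47.6° V = 7.62 - j8.345 V.
Step 5 — Current: I = V / Z = 0.0008677 + j0.0007923 A = 0.001175∠42.4° A.
Step 6 — Complex power: S = V·I* = 0 - j0.01328 VA.
Step 7 — Real power: P = Re(S) = 0 W.
Step 8 — Reactive power: Q = Im(S) = -0.01328 VAR.
Step 9 — Apparent power: |S| = 0.01328 VA.
Step 10 — Power factor: PF = P/|S| = 0 (leading).

(a) P = 0 W  (b) Q = -0.01328 VAR  (c) S = 0.01328 VA  (d) PF = 0 (leading)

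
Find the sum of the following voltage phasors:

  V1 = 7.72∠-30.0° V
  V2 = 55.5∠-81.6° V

Step 1 — Convert each phasor to rectangular form:
  V1 = 7.72·(cos(-30.0°) + j·sin(-30.0°)) = 6.686 - j3.86 V
  V2 = 55.5·(cos(-81.6°) + j·sin(-81.6°)) = 8.108 - j54.9 V
Step 2 — Sum components: V_total = 14.79 - j58.76 V.
Step 3 — Convert to polar: |V_total| = 60.6 V, ∠V_total = -75.9°.

V_total = 60.6∠-75.9° V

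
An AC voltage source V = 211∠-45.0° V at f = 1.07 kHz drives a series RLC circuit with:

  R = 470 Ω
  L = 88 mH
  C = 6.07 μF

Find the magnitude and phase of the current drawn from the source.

Step 1 — Angular frequency: ω = 2π·f = 2π·1070 = 6723 rad/s.
Step 2 — Component impedances:
  R: Z = R = 470 Ω
  L: Z = jωL = j·6723·0.088 = 0 + j591.6 Ω
  C: Z = 1/(jωC) = -j/(ω·C) = 0 - j24.5 Ω
Step 3 — Series combination: Z_total = R + L + C = 470 + j567.1 Ω = 736.6∠50.3° Ω.
Step 4 — Source phasor: V = 211∠-45.0° V = 149.2 - j149.2 V.
Step 5 — Ohm's law: I = V / Z_total = (149.2 - j149.2) / (470 + j567.1) = -0.02671 - j0.2852 A.
Step 6 — Convert to polar: |I| = 0.2865 A, ∠I = -95.3°.

I = 0.2865∠-95.3° A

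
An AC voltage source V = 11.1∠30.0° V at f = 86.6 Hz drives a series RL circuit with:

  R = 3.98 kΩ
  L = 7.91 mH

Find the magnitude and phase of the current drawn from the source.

Step 1 — Angular frequency: ω = 2π·f = 2π·86.6 = 544.1 rad/s.
Step 2 — Component impedances:
  R: Z = R = 3980 Ω
  L: Z = jωL = j·544.1·0.00791 = 0 + j4.304 Ω
Step 3 — Series combination: Z_total = R + L = 3980 + j4.304 Ω = 3980∠0.1° Ω.
Step 4 — Source phasor: V = 11.1∠30.0° V = 9.613 + j5.55 V.
Step 5 — Ohm's law: I = V / Z_total = (9.613 + j5.55) / (3980 + j4.304) = 0.002417 + j0.001392 A.
Step 6 — Convert to polar: |I| = 0.002789 A, ∠I = 29.9°.

I = 0.002789∠29.9° A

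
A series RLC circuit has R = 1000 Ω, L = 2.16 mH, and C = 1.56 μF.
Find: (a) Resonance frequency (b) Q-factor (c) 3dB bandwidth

Step 1 — Resonance: ω₀ = 1/√(LC) = 1/√(0.00216·1.56e-06) = 1.723e+04 rad/s.
Step 2 — f₀ = ω₀/(2π) = 2742 Hz.
Step 3 — Series Q: Q = ω₀L/R = 1.723e+04·0.00216/1000 = 0.03721.
Step 4 — Bandwidth: Δω = ω₀/Q = 4.63e+05 rad/s; BW = Δω/(2π) = 7.368e+04 Hz.

(a) f₀ = 2742 Hz  (b) Q = 0.03721  (c) BW = 7.368e+04 Hz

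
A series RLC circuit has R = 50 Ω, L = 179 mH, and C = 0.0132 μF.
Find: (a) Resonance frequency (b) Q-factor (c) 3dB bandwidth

Step 1 — Resonance condition Im(Z)=0 gives ω₀ = 1/√(LC).
Step 2 — ω₀ = 1/√(0.179·1.32e-08) = 2.057e+04 rad/s.
Step 3 — f₀ = ω₀/(2π) = 3274 Hz.
Step 4 — Series Q: Q = ω₀L/R = 2.057e+04·0.179/50 = 73.65.
Step 5 — 3dB bandwidth: Δω = ω₀/Q = 279.3 rad/s; BW = Δω/(2π) = 44.46 Hz.

(a) f₀ = 3274 Hz  (b) Q = 73.65  (c) BW = 44.46 Hz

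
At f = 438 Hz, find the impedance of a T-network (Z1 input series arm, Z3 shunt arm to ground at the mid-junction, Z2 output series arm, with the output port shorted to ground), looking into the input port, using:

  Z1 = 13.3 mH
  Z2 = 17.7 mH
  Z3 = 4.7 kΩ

Step 1 — Angular frequency: ω = 2π·f = 2π·438 = 2752 rad/s.
Step 2 — Component impedances:
  Z1: Z = jωL = j·2752·0.0133 = 0 + j36.6 Ω
  Z2: Z = jωL = j·2752·0.0177 = 0 + j48.71 Ω
  Z3: Z = R = 4700 Ω
Step 3 — With the output port shorted to ground, the output series arm Z2 runs from the junction to ground; the shunt arm Z3 also runs from the junction to ground. They appear in parallel: Z3 || Z2 = 0.5048 + j48.71 Ω.
Step 4 — Series with input arm Z1: Z_in = Z1 + (Z3 || Z2) = 0.5048 + j85.31 Ω = 85.31∠89.7° Ω.

Z = 0.5048 + j85.31 Ω = 85.31∠89.7° Ω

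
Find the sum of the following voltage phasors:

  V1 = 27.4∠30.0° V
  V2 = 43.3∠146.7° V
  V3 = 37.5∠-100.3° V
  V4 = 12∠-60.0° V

Step 1 — Convert each phasor to rectangular form:
  V1 = 27.4·(cos(30.0°) + j·sin(30.0°)) = 23.73 + j13.7 V
  V2 = 43.3·(cos(146.7°) + j·sin(146.7°)) = -36.19 + j23.77 V
  V3 = 37.5·(cos(-100.3°) + j·sin(-100.3°)) = -6.705 - j36.9 V
  V4 = 12·(cos(-60.0°) + j·sin(-60.0°)) = 6 - j10.39 V
Step 2 — Sum components: V_total = -13.17 - j9.815 V.
Step 3 — Convert to polar: |V_total| = 16.42 V, ∠V_total = -143.3°.

V_total = 16.42∠-143.3° V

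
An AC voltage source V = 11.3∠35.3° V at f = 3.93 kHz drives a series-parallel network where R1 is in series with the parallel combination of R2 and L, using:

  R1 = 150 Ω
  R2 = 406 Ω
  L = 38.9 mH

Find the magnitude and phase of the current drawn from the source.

Step 1 — Angular frequency: ω = 2π·f = 2π·3930 = 2.469e+04 rad/s.
Step 2 — Component impedances:
  R1: Z = R = 150 Ω
  R2: Z = R = 406 Ω
  L: Z = jωL = j·2.469e+04·0.0389 = 0 + j960.6 Ω
Step 3 — Parallel branch: R2 || L = 1/(1/R2 + 1/L) = 344.5 + j145.6 Ω.
Step 4 — Series with R1: Z_total = R1 + (R2 || L) = 494.5 + j145.6 Ω = 515.5∠16.4° Ω.
Step 5 — Source phasor: V = 11.3∠35.3° V = 9.222 + j6.53 V.
Step 6 — Ohm's law: I = V / Z_total = (9.222 + j6.53) / (494.5 + j145.6) = 0.02074 + j0.007099 A.
Step 7 — Convert to polar: |I| = 0.02192 A, ∠I = 18.9°.

I = 0.02192∠18.9° A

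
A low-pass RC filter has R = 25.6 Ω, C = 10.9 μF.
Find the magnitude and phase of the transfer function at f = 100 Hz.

Step 1 — Angular frequency: ω = 2π·100 = 628.3 rad/s.
Step 2 — Transfer function: H(jω) = 1/(1 + jωRC).
Step 3 — Denominator: 1 + jωRC = 1 + j·628.3·25.6·1.09e-05 = 1 + j0.1753.
Step 4 — H = 0.9702 - j0.1701.
Step 5 — Magnitude: |H| = 0.985 (-0.1 dB); phase: φ = -9.9°.

|H| = 0.985 (-0.1 dB), φ = -9.9°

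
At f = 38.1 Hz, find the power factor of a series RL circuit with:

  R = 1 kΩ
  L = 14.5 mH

Step 1 — Angular frequency: ω = 2π·f = 2π·38.1 = 239.4 rad/s.
Step 2 — Component impedances:
  R: Z = R = 1000 Ω
  L: Z = jωL = j·239.4·0.0145 = 0 + j3.471 Ω
Step 3 — Series combination: Z_total = R + L = 1000 + j3.471 Ω = 1000∠0.2° Ω.
Step 4 — Power factor: PF = cos(φ) = Re(Z)/|Z| = 1000/1000 = 1.
Step 5 — Type: Im(Z) = 3.471 ⇒ lagging (phase φ = 0.2°).

PF = 1 (lagging, φ = 0.2°)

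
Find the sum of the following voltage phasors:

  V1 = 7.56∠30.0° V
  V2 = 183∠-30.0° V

Step 1 — Convert each phasor to rectangular form:
  V1 = 7.56·(cos(30.0°) + j·sin(30.0°)) = 6.547 + j3.78 V
  V2 = 183·(cos(-30.0°) + j·sin(-30.0°)) = 158.5 - j91.5 V
Step 2 — Sum components: V_total = 165 - j87.72 V.
Step 3 — Convert to polar: |V_total| = 186.9 V, ∠V_total = -28.0°.

V_total = 186.9∠-28.0° V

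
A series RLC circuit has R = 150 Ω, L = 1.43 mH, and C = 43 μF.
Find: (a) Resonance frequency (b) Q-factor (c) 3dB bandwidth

Step 1 — Resonance condition Im(Z)=0 gives ω₀ = 1/√(LC).
Step 2 — ω₀ = 1/√(0.00143·4.3e-05) = 4033 rad/s.
Step 3 — f₀ = ω₀/(2π) = 641.8 Hz.
Step 4 — Series Q: Q = ω₀L/R = 4033·0.00143/150 = 0.03845.
Step 5 — 3dB bandwidth: Δω = ω₀/Q = 1.049e+05 rad/s; BW = Δω/(2π) = 1.669e+04 Hz.

(a) f₀ = 641.8 Hz  (b) Q = 0.03845  (c) BW = 1.669e+04 Hz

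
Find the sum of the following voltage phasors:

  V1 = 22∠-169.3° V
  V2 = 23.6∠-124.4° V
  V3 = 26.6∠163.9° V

Step 1 — Convert each phasor to rectangular form:
  V1 = 22·(cos(-169.3°) + j·sin(-169.3°)) = -21.62 - j4.085 V
  V2 = 23.6·(cos(-124.4°) + j·sin(-124.4°)) = -13.33 - j19.47 V
  V3 = 26.6·(cos(163.9°) + j·sin(163.9°)) = -25.56 + j7.377 V
Step 2 — Sum components: V_total = -60.51 - j16.18 V.
Step 3 — Convert to polar: |V_total| = 62.63 V, ∠V_total = -165.0°.

V_total = 62.63∠-165.0° V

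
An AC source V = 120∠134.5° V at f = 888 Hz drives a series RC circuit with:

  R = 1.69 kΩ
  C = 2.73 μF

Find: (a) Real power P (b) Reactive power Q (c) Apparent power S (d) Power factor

Step 1 — Angular frequency: ω = 2π·f = 2π·888 = 5579 rad/s.
Step 2 — Component impedances:
  R: Z = R = 1690 Ω
  C: Z = 1/(jωC) = -j/(ω·C) = 0 - j65.65 Ω
Step 3 — Series combination: Z_total = R + C = 1690 - j65.65 Ω = 1691∠-2.2° Ω.
Step 4 — Source phasor: V = 120∠134.5° V = -84.11 + j85.59 V.
Step 5 — Current: I = V / Z = -0.05166 + j0.04864 A = 0.07095∠136.7° A.
Step 6 — Complex power: S = V·I* = 8.508 - j0.3305 VA.
Step 7 — Real power: P = Re(S) = 8.508 W.
Step 8 — Reactive power: Q = Im(S) = -0.3305 VAR.
Step 9 — Apparent power: |S| = 8.514 VA.
Step 10 — Power factor: PF = P/|S| = 0.9992 (leading).

(a) P = 8.508 W  (b) Q = -0.3305 VAR  (c) S = 8.514 VA  (d) PF = 0.9992 (leading)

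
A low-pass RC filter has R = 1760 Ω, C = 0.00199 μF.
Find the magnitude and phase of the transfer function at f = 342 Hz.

Step 1 — Angular frequency: ω = 2π·342 = 2149 rad/s.
Step 2 — Transfer function: H(jω) = 1/(1 + jωRC).
Step 3 — Denominator: 1 + jωRC = 1 + j·2149·1760·1.99e-09 = 1 + j0.007526.
Step 4 — H = 0.9999 - j0.007526.
Step 5 — Magnitude: |H| = 1 (-0.0 dB); phase: φ = -0.4°.

|H| = 1 (-0.0 dB), φ = -0.4°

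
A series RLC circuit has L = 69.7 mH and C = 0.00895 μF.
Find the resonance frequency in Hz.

Step 1 — Resonance condition Im(Z)=0 gives ω₀ = 1/√(LC).
Step 2 — ω₀ = 1/√(0.0697·8.95e-09) = 4.004e+04 rad/s.
Step 3 — f₀ = ω₀/(2π) = 6372 Hz.

f₀ = 6372 Hz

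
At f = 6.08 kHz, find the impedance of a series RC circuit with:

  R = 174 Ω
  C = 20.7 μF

Step 1 — Angular frequency: ω = 2π·f = 2π·6080 = 3.82e+04 rad/s.
Step 2 — Component impedances:
  R: Z = R = 174 Ω
  C: Z = 1/(jωC) = -j/(ω·C) = 0 - j1.265 Ω
Step 3 — Series combination: Z_total = R + C = 174 - j1.265 Ω = 174∠-0.4° Ω.

Z = 174 - j1.265 Ω = 174∠-0.4° Ω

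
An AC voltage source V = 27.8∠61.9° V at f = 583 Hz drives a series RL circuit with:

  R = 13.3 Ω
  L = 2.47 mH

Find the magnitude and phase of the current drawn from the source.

Step 1 — Angular frequency: ω = 2π·f = 2π·583 = 3663 rad/s.
Step 2 — Component impedances:
  R: Z = R = 13.3 Ω
  L: Z = jωL = j·3663·0.00247 = 0 + j9.048 Ω
Step 3 — Series combination: Z_total = R + L = 13.3 + j9.048 Ω = 16.09∠34.2° Ω.
Step 4 — Source phasor: V = 27.8∠61.9° V = 13.09 + j24.52 V.
Step 5 — Ohm's law: I = V / Z_total = (13.09 + j24.52) / (13.3 + j9.048) = 1.531 + j0.8026 A.
Step 6 — Convert to polar: |I| = 1.728 A, ∠I = 27.7°.

I = 1.728∠27.7° A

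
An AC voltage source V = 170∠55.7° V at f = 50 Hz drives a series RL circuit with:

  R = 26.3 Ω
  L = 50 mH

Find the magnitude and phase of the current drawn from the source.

Step 1 — Angular frequency: ω = 2π·f = 2π·50 = 314.2 rad/s.
Step 2 — Component impedances:
  R: Z = R = 26.3 Ω
  L: Z = jωL = j·314.2·0.05 = 0 + j15.71 Ω
Step 3 — Series combination: Z_total = R + L = 26.3 + j15.71 Ω = 30.63∠30.8° Ω.
Step 4 — Source phasor: V = 170∠55.7° V = 95.8 + j140.4 V.
Step 5 — Ohm's law: I = V / Z_total = (95.8 + j140.4) / (26.3 + j15.71) = 5.036 + j2.332 A.
Step 6 — Convert to polar: |I| = 5.549 A, ∠I = 24.9°.

I = 5.549∠24.9° A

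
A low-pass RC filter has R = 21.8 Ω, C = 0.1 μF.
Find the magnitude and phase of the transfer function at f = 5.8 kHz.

Step 1 — Angular frequency: ω = 2π·5800 = 3.644e+04 rad/s.
Step 2 — Transfer function: H(jω) = 1/(1 + jωRC).
Step 3 — Denominator: 1 + jωRC = 1 + j·3.644e+04·21.8·1e-07 = 1 + j0.07944.
Step 4 — H = 0.9937 - j0.07895.
Step 5 — Magnitude: |H| = 0.9969 (-0.0 dB); phase: φ = -4.5°.

|H| = 0.9969 (-0.0 dB), φ = -4.5°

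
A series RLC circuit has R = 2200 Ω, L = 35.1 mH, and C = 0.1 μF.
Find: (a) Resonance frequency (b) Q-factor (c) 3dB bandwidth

Step 1 — Resonance: ω₀ = 1/√(LC) = 1/√(0.0351·1e-07) = 1.688e+04 rad/s.
Step 2 — f₀ = ω₀/(2π) = 2686 Hz.
Step 3 — Series Q: Q = ω₀L/R = 1.688e+04·0.0351/2200 = 0.2693.
Step 4 — Bandwidth: Δω = ω₀/Q = 6.268e+04 rad/s; BW = Δω/(2π) = 9976 Hz.

(a) f₀ = 2686 Hz  (b) Q = 0.2693  (c) BW = 9976 Hz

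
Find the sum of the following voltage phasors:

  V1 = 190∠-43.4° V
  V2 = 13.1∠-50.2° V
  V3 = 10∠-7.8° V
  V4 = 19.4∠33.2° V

Step 1 — Convert each phasor to rectangular form:
  V1 = 190·(cos(-43.4°) + j·sin(-43.4°)) = 138 - j130.5 V
  V2 = 13.1·(cos(-50.2°) + j·sin(-50.2°)) = 8.385 - j10.06 V
  V3 = 10·(cos(-7.8°) + j·sin(-7.8°)) = 9.907 - j1.357 V
  V4 = 19.4·(cos(33.2°) + j·sin(33.2°)) = 16.23 + j10.62 V
Step 2 — Sum components: V_total = 172.6 - j131.3 V.
Step 3 — Convert to polar: |V_total| = 216.9 V, ∠V_total = -37.3°.

V_total = 216.9∠-37.3° V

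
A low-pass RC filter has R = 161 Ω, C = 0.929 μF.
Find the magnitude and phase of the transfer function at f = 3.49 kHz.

Step 1 — Angular frequency: ω = 2π·3490 = 2.193e+04 rad/s.
Step 2 — Transfer function: H(jω) = 1/(1 + jωRC).
Step 3 — Denominator: 1 + jωRC = 1 + j·2.193e+04·161·9.29e-07 = 1 + j3.28.
Step 4 — H = 0.08506 - j0.279.
Step 5 — Magnitude: |H| = 0.2916 (-10.7 dB); phase: φ = -73.0°.

|H| = 0.2916 (-10.7 dB), φ = -73.0°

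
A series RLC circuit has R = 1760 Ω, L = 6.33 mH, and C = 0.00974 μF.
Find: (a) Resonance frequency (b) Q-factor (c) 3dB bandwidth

Step 1 — Resonance condition Im(Z)=0 gives ω₀ = 1/√(LC).
Step 2 — ω₀ = 1/√(0.00633·9.74e-09) = 1.274e+05 rad/s.
Step 3 — f₀ = ω₀/(2π) = 2.027e+04 Hz.
Step 4 — Series Q: Q = ω₀L/R = 1.274e+05·0.00633/1760 = 0.458.
Step 5 — 3dB bandwidth: Δω = ω₀/Q = 2.78e+05 rad/s; BW = Δω/(2π) = 4.425e+04 Hz.

(a) f₀ = 2.027e+04 Hz  (b) Q = 0.458  (c) BW = 4.425e+04 Hz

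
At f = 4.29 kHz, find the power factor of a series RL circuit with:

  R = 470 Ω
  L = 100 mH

Step 1 — Angular frequency: ω = 2π·f = 2π·4290 = 2.695e+04 rad/s.
Step 2 — Component impedances:
  R: Z = R = 470 Ω
  L: Z = jωL = j·2.695e+04·0.1 = 0 + j2695 Ω
Step 3 — Series combination: Z_total = R + L = 470 + j2695 Ω = 2736∠80.1° Ω.
Step 4 — Power factor: PF = cos(φ) = Re(Z)/|Z| = 470/2736 = 0.1718.
Step 5 — Type: Im(Z) = 2695 ⇒ lagging (phase φ = 80.1°).

PF = 0.1718 (lagging, φ = 80.1°)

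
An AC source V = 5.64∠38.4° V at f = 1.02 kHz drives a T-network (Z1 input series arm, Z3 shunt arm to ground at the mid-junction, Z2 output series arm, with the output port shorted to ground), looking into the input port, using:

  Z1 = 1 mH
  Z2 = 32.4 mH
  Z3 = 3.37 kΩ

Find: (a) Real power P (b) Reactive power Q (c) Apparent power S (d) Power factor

Step 1 — Angular frequency: ω = 2π·f = 2π·1020 = 6409 rad/s.
Step 2 — Component impedances:
  Z1: Z = jωL = j·6409·0.001 = 0 + j6.409 Ω
  Z2: Z = jωL = j·6409·0.0324 = 0 + j207.6 Ω
  Z3: Z = R = 3370 Ω
Step 3 — With the output port shorted to ground, the output series arm Z2 runs from the junction to ground; the shunt arm Z3 also runs from the junction to ground. They appear in parallel: Z3 || Z2 = 12.75 + j206.9 Ω.
Step 4 — Series with input arm Z1: Z_in = Z1 + (Z3 || Z2) = 12.75 + j213.3 Ω = 213.7∠86.6° Ω.
Step 5 — Source phasor: V = 5.64∠38.4° V = 4.42 + j3.503 V.
Step 6 — Current: I = V / Z = 0.0176 - j0.01967 A = 0.0264∠-48.2° A.
Step 7 — Complex power: S = V·I* = 0.008882 + j0.1486 VA.
Step 8 — Real power: P = Re(S) = 0.008882 W.
Step 9 — Reactive power: Q = Im(S) = 0.1486 VAR.
Step 10 — Apparent power: |S| = 0.1489 VA.
Step 11 — Power factor: PF = P/|S| = 0.05966 (lagging).

(a) P = 0.008882 W  (b) Q = 0.1486 VAR  (c) S = 0.1489 VA  (d) PF = 0.05966 (lagging)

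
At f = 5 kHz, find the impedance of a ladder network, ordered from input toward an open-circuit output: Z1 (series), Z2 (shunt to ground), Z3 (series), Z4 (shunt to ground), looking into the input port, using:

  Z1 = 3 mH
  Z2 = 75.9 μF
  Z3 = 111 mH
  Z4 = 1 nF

Step 1 — Angular frequency: ω = 2π·f = 2π·5000 = 3.142e+04 rad/s.
Step 2 — Component impedances:
  Z1: Z = jωL = j·3.142e+04·0.003 = 0 + j94.25 Ω
  Z2: Z = 1/(jωC) = -j/(ω·C) = 0 - j0.4194 Ω
  Z3: Z = jωL = j·3.142e+04·0.111 = 0 + j3487 Ω
  Z4: Z = 1/(jωC) = -j/(ω·C) = 0 - j3.183e+04 Ω
Step 3 — Ladder network (open output): work backward from the far end, alternating series and parallel combinations. Z_in = 0 + j93.83 Ω = 93.83∠90.0° Ω.

Z = 0 + j93.83 Ω = 93.83∠90.0° Ω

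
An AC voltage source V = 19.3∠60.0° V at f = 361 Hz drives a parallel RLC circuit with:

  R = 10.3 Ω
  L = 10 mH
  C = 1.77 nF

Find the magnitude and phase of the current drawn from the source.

Step 1 — Angular frequency: ω = 2π·f = 2π·361 = 2268 rad/s.
Step 2 — Component impedances:
  R: Z = R = 10.3 Ω
  L: Z = jωL = j·2268·0.01 = 0 + j22.68 Ω
  C: Z = 1/(jωC) = -j/(ω·C) = 0 - j2.491e+05 Ω
Step 3 — Parallel combination: 1/Z_total = 1/R + 1/L + 1/C; Z_total = 8.539 + j3.877 Ω = 9.378∠24.4° Ω.
Step 4 — Source phasor: V = 19.3∠60.0° V = 9.65 + j16.71 V.
Step 5 — Ohm's law: I = V / Z_total = (9.65 + j16.71) / (8.539 + j3.877) = 1.674 + j1.197 A.
Step 6 — Convert to polar: |I| = 2.058 A, ∠I = 35.6°.

I = 2.058∠35.6° A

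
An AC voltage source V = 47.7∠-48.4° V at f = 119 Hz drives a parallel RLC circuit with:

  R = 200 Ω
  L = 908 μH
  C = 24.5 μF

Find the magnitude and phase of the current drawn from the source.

Step 1 — Angular frequency: ω = 2π·f = 2π·119 = 747.7 rad/s.
Step 2 — Component impedances:
  R: Z = R = 200 Ω
  L: Z = jωL = j·747.7·0.000908 = 0 + j0.6789 Ω
  C: Z = 1/(jωC) = -j/(ω·C) = 0 - j54.59 Ω
Step 3 — Parallel combination: 1/Z_total = 1/R + 1/L + 1/C; Z_total = 0.002363 + j0.6875 Ω = 0.6875∠89.8° Ω.
Step 4 — Source phasor: V = 47.7∠-48.4° V = 31.67 - j35.67 V.
Step 5 — Ohm's law: I = V / Z_total = (31.67 - j35.67) / (0.002363 + j0.6875) = -51.73 - j46.25 A.
Step 6 — Convert to polar: |I| = 69.39 A, ∠I = -138.2°.

I = 69.39∠-138.2° A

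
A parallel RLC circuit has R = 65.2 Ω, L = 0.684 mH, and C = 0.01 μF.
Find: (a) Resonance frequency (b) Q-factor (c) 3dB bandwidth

Step 1 — Resonance: ω₀ = 1/√(LC) = 1/√(0.000684·1e-08) = 3.824e+05 rad/s.
Step 2 — f₀ = ω₀/(2π) = 6.085e+04 Hz.
Step 3 — Parallel Q: Q = R/(ω₀L) = 65.2/(3.824e+05·0.000684) = 0.2493.
Step 4 — Bandwidth: Δω = ω₀/Q = 1.534e+06 rad/s; BW = Δω/(2π) = 2.441e+05 Hz.

(a) f₀ = 6.085e+04 Hz  (b) Q = 0.2493  (c) BW = 2.441e+05 Hz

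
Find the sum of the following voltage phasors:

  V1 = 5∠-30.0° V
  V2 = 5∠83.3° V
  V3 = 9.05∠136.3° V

Step 1 — Convert each phasor to rectangular form:
  V1 = 5·(cos(-30.0°) + j·sin(-30.0°)) = 4.33 - j2.5 V
  V2 = 5·(cos(83.3°) + j·sin(83.3°)) = 0.5834 + j4.966 V
  V3 = 9.05·(cos(136.3°) + j·sin(136.3°)) = -6.543 + j6.252 V
Step 2 — Sum components: V_total = -1.629 + j8.718 V.
Step 3 — Convert to polar: |V_total| = 8.869 V, ∠V_total = 100.6°.

V_total = 8.869∠100.6° V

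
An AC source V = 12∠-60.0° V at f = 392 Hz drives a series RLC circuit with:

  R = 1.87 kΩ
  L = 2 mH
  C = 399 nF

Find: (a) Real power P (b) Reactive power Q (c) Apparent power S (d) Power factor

Step 1 — Angular frequency: ω = 2π·f = 2π·392 = 2463 rad/s.
Step 2 — Component impedances:
  R: Z = R = 1870 Ω
  L: Z = jωL = j·2463·0.002 = 0 + j4.926 Ω
  C: Z = 1/(jωC) = -j/(ω·C) = 0 - j1018 Ω
Step 3 — Series combination: Z_total = R + L + C = 1870 - j1013 Ω = 2127∠-28.4° Ω.
Step 4 — Source phasor: V = 12∠-60.0° V = 6 - j10.39 V.
Step 5 — Current: I = V / Z = 0.004808 - j0.002954 A = 0.005643∠-31.6° A.
Step 6 — Complex power: S = V·I* = 0.05954 - j0.03224 VA.
Step 7 — Real power: P = Re(S) = 0.05954 W.
Step 8 — Reactive power: Q = Im(S) = -0.03224 VAR.
Step 9 — Apparent power: |S| = 0.06771 VA.
Step 10 — Power factor: PF = P/|S| = 0.8793 (leading).

(a) P = 0.05954 W  (b) Q = -0.03224 VAR  (c) S = 0.06771 VA  (d) PF = 0.8793 (leading)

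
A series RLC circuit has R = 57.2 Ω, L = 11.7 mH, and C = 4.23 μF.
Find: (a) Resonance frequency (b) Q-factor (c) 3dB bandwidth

Step 1 — Resonance: ω₀ = 1/√(LC) = 1/√(0.0117·4.23e-06) = 4495 rad/s.
Step 2 — f₀ = ω₀/(2π) = 715.4 Hz.
Step 3 — Series Q: Q = ω₀L/R = 4495·0.0117/57.2 = 0.9194.
Step 4 — Bandwidth: Δω = ω₀/Q = 4889 rad/s; BW = Δω/(2π) = 778.1 Hz.

(a) f₀ = 715.4 Hz  (b) Q = 0.9194  (c) BW = 778.1 Hz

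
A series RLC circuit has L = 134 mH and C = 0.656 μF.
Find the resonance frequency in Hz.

Step 1 — Resonance condition Im(Z)=0 gives ω₀ = 1/√(LC).
Step 2 — ω₀ = 1/√(0.134·6.56e-07) = 3373 rad/s.
Step 3 — f₀ = ω₀/(2π) = 536.8 Hz.

f₀ = 536.8 Hz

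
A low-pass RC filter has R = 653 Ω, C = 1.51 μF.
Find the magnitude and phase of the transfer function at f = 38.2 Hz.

Step 1 — Angular frequency: ω = 2π·38.2 = 240 rad/s.
Step 2 — Transfer function: H(jω) = 1/(1 + jωRC).
Step 3 — Denominator: 1 + jωRC = 1 + j·240·653·1.51e-06 = 1 + j0.2367.
Step 4 — H = 0.947 - j0.2241.
Step 5 — Magnitude: |H| = 0.9731 (-0.2 dB); phase: φ = -13.3°.

|H| = 0.9731 (-0.2 dB), φ = -13.3°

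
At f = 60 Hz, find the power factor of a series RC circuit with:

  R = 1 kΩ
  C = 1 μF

Step 1 — Angular frequency: ω = 2π·f = 2π·60 = 377 rad/s.
Step 2 — Component impedances:
  R: Z = R = 1000 Ω
  C: Z = 1/(jωC) = -j/(ω·C) = 0 - j2653 Ω
Step 3 — Series combination: Z_total = R + C = 1000 - j2653 Ω = 2835∠-69.3° Ω.
Step 4 — Power factor: PF = cos(φ) = Re(Z)/|Z| = 1000/2834.8 = 0.3528.
Step 5 — Type: Im(Z) = -2653 ⇒ leading (phase φ = -69.3°).

PF = 0.3528 (leading, φ = -69.3°)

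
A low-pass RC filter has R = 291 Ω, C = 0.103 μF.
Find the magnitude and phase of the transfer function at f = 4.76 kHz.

Step 1 — Angular frequency: ω = 2π·4760 = 2.991e+04 rad/s.
Step 2 — Transfer function: H(jω) = 1/(1 + jωRC).
Step 3 — Denominator: 1 + jωRC = 1 + j·2.991e+04·291·1.03e-07 = 1 + j0.8964.
Step 4 — H = 0.5544 - j0.497.
Step 5 — Magnitude: |H| = 0.7446 (-2.6 dB); phase: φ = -41.9°.

|H| = 0.7446 (-2.6 dB), φ = -41.9°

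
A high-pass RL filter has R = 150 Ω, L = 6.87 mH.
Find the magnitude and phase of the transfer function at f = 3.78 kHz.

Step 1 — Angular frequency: ω = 2π·3780 = 2.375e+04 rad/s.
Step 2 — Transfer function: H(jω) = jωL/(R + jωL).
Step 3 — Numerator jωL = j·163.2; denominator R + jωL = 150 + j163.2.
Step 4 — H = 0.542 + j0.4982.
Step 5 — Magnitude: |H| = 0.7362 (-2.7 dB); phase: φ = 42.6°.

|H| = 0.7362 (-2.7 dB), φ = 42.6°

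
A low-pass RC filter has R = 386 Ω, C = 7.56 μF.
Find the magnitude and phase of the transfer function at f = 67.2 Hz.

Step 1 — Angular frequency: ω = 2π·67.2 = 422.2 rad/s.
Step 2 — Transfer function: H(jω) = 1/(1 + jωRC).
Step 3 — Denominator: 1 + jωRC = 1 + j·422.2·386·7.56e-06 = 1 + j1.232.
Step 4 — H = 0.3971 - j0.4893.
Step 5 — Magnitude: |H| = 0.6302 (-4.0 dB); phase: φ = -50.9°.

|H| = 0.6302 (-4.0 dB), φ = -50.9°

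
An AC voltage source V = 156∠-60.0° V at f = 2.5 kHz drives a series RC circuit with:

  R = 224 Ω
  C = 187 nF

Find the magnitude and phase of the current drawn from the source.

Step 1 — Angular frequency: ω = 2π·f = 2π·2500 = 1.571e+04 rad/s.
Step 2 — Component impedances:
  R: Z = R = 224 Ω
  C: Z = 1/(jωC) = -j/(ω·C) = 0 - j340.4 Ω
Step 3 — Series combination: Z_total = R + C = 224 - j340.4 Ω = 407.5∠-56.7° Ω.
Step 4 — Source phasor: V = 156∠-60.0° V = 78 - j135.1 V.
Step 5 — Ohm's law: I = V / Z_total = (78 - j135.1) / (224 - j340.4) = 0.3821 - j0.02233 A.
Step 6 — Convert to polar: |I| = 0.3828 A, ∠I = -3.3°.

I = 0.3828∠-3.3° A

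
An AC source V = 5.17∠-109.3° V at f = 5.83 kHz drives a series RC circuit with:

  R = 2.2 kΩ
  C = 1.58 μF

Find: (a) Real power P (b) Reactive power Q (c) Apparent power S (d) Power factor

Step 1 — Angular frequency: ω = 2π·f = 2π·5830 = 3.663e+04 rad/s.
Step 2 — Component impedances:
  R: Z = R = 2200 Ω
  C: Z = 1/(jωC) = -j/(ω·C) = 0 - j17.28 Ω
Step 3 — Series combination: Z_total = R + C = 2200 - j17.28 Ω = 2200∠-0.4° Ω.
Step 4 — Source phasor: V = 5.17∠-109.3° V = -1.709 - j4.879 V.
Step 5 — Current: I = V / Z = -0.0007592 - j0.002224 A = 0.00235∠-108.9° A.
Step 6 — Complex power: S = V·I* = 0.01215 - j9.541e-05 VA.
Step 7 — Real power: P = Re(S) = 0.01215 W.
Step 8 — Reactive power: Q = Im(S) = -9.541e-05 VAR.
Step 9 — Apparent power: |S| = 0.01215 VA.
Step 10 — Power factor: PF = P/|S| = 1 (leading).

(a) P = 0.01215 W  (b) Q = -9.541e-05 VAR  (c) S = 0.01215 VA  (d) PF = 1 (leading)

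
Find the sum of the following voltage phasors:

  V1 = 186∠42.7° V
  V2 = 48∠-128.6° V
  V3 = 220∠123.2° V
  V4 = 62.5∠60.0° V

Step 1 — Convert each phasor to rectangular form:
  V1 = 186·(cos(42.7°) + j·sin(42.7°)) = 136.7 + j126.1 V
  V2 = 48·(cos(-128.6°) + j·sin(-128.6°)) = -29.95 - j37.51 V
  V3 = 220·(cos(123.2°) + j·sin(123.2°)) = -120.5 + j184.1 V
  V4 = 62.5·(cos(60.0°) + j·sin(60.0°)) = 31.25 + j54.13 V
Step 2 — Sum components: V_total = 17.53 + j326.8 V.
Step 3 — Convert to polar: |V_total| = 327.3 V, ∠V_total = 86.9°.

V_total = 327.3∠86.9° V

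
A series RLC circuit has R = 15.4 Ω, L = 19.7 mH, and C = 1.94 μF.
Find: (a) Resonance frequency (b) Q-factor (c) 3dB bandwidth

Step 1 — Resonance: ω₀ = 1/√(LC) = 1/√(0.0197·1.94e-06) = 5115 rad/s.
Step 2 — f₀ = ω₀/(2π) = 814.1 Hz.
Step 3 — Series Q: Q = ω₀L/R = 5115·0.0197/15.4 = 6.544.
Step 4 — Bandwidth: Δω = ω₀/Q = 781.7 rad/s; BW = Δω/(2π) = 124.4 Hz.

(a) f₀ = 814.1 Hz  (b) Q = 6.544  (c) BW = 124.4 Hz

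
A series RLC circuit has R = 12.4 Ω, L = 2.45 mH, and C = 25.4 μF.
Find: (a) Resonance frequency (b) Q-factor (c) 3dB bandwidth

Step 1 — Resonance: ω₀ = 1/√(LC) = 1/√(0.00245·2.54e-05) = 4009 rad/s.
Step 2 — f₀ = ω₀/(2π) = 638 Hz.
Step 3 — Series Q: Q = ω₀L/R = 4009·0.00245/12.4 = 0.792.
Step 4 — Bandwidth: Δω = ω₀/Q = 5061 rad/s; BW = Δω/(2π) = 805.5 Hz.

(a) f₀ = 638 Hz  (b) Q = 0.792  (c) BW = 805.5 Hz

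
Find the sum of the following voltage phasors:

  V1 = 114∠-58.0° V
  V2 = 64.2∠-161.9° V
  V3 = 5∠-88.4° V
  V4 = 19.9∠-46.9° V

Step 1 — Convert each phasor to rectangular form:
  V1 = 114·(cos(-58.0°) + j·sin(-58.0°)) = 60.41 - j96.68 V
  V2 = 64.2·(cos(-161.9°) + j·sin(-161.9°)) = -61.02 - j19.95 V
  V3 = 5·(cos(-88.4°) + j·sin(-88.4°)) = 0.1396 - j4.998 V
  V4 = 19.9·(cos(-46.9°) + j·sin(-46.9°)) = 13.6 - j14.53 V
Step 2 — Sum components: V_total = 13.12 - j136.2 V.
Step 3 — Convert to polar: |V_total| = 136.8 V, ∠V_total = -84.5°.

V_total = 136.8∠-84.5° V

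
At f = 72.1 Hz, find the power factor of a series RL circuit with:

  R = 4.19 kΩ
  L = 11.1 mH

Step 1 — Angular frequency: ω = 2π·f = 2π·72.1 = 453 rad/s.
Step 2 — Component impedances:
  R: Z = R = 4190 Ω
  L: Z = jωL = j·453·0.0111 = 0 + j5.028 Ω
Step 3 — Series combination: Z_total = R + L = 4190 + j5.028 Ω = 4190∠0.1° Ω.
Step 4 — Power factor: PF = cos(φ) = Re(Z)/|Z| = 4190/4190 = 1.
Step 5 — Type: Im(Z) = 5.028 ⇒ lagging (phase φ = 0.1°).

PF = 1 (lagging, φ = 0.1°)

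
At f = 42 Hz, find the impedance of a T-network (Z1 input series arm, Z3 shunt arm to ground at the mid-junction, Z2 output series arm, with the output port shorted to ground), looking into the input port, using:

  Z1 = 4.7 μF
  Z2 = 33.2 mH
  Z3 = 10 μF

Step 1 — Angular frequency: ω = 2π·f = 2π·42 = 263.9 rad/s.
Step 2 — Component impedances:
  Z1: Z = 1/(jωC) = -j/(ω·C) = 0 - j806.3 Ω
  Z2: Z = jωL = j·263.9·0.0332 = 0 + j8.761 Ω
  Z3: Z = 1/(jωC) = -j/(ω·C) = 0 - j378.9 Ω
Step 3 — With the output port shorted to ground, the output series arm Z2 runs from the junction to ground; the shunt arm Z3 also runs from the junction to ground. They appear in parallel: Z3 || Z2 = 0 + j8.969 Ω.
Step 4 — Series with input arm Z1: Z_in = Z1 + (Z3 || Z2) = 0 - j797.3 Ω = 797.3∠-90.0° Ω.

Z = 0 - j797.3 Ω = 797.3∠-90.0° Ω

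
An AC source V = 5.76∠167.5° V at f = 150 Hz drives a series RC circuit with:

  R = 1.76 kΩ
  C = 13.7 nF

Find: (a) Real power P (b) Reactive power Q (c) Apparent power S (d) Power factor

Step 1 — Angular frequency: ω = 2π·f = 2π·150 = 942.5 rad/s.
Step 2 — Component impedances:
  R: Z = R = 1760 Ω
  C: Z = 1/(jωC) = -j/(ω·C) = 0 - j7.745e+04 Ω
Step 3 — Series combination: Z_total = R + C = 1760 - j7.745e+04 Ω = 7.747e+04∠-88.7° Ω.
Step 4 — Source phasor: V = 5.76∠167.5° V = -5.623 + j1.247 V.
Step 5 — Current: I = V / Z = -1.774e-05 - j7.221e-05 A = 7.435e-05∠-103.8° A.
Step 6 — Complex power: S = V·I* = 9.73e-06 - j0.0004282 VA.
Step 7 — Real power: P = Re(S) = 9.73e-06 W.
Step 8 — Reactive power: Q = Im(S) = -0.0004282 VAR.
Step 9 — Apparent power: |S| = 0.0004283 VA.
Step 10 — Power factor: PF = P/|S| = 0.02272 (leading).

(a) P = 9.73e-06 W  (b) Q = -0.0004282 VAR  (c) S = 0.0004283 VA  (d) PF = 0.02272 (leading)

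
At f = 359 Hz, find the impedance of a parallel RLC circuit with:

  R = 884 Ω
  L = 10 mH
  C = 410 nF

Step 1 — Angular frequency: ω = 2π·f = 2π·359 = 2256 rad/s.
Step 2 — Component impedances:
  R: Z = R = 884 Ω
  L: Z = jωL = j·2256·0.01 = 0 + j22.56 Ω
  C: Z = 1/(jωC) = -j/(ω·C) = 0 - j1081 Ω
Step 3 — Parallel combination: 1/Z_total = 1/R + 1/L + 1/C; Z_total = 0.5999 + j23.02 Ω = 23.03∠88.5° Ω.

Z = 0.5999 + j23.02 Ω = 23.03∠88.5° Ω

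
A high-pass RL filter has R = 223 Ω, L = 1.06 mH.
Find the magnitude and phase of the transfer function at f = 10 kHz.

Step 1 — Angular frequency: ω = 2π·1e+04 = 6.283e+04 rad/s.
Step 2 — Transfer function: H(jω) = jωL/(R + jωL).
Step 3 — Numerator jωL = j·66.6; denominator R + jωL = 223 + j66.6.
Step 4 — H = 0.08189 + j0.2742.
Step 5 — Magnitude: |H| = 0.2862 (-10.9 dB); phase: φ = 73.4°.

|H| = 0.2862 (-10.9 dB), φ = 73.4°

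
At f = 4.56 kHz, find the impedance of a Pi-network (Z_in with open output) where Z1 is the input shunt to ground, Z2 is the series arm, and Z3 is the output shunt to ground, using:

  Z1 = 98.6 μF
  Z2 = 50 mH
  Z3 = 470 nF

Step 1 — Angular frequency: ω = 2π·f = 2π·4560 = 2.865e+04 rad/s.
Step 2 — Component impedances:
  Z1: Z = 1/(jωC) = -j/(ω·C) = 0 - j0.354 Ω
  Z2: Z = jωL = j·2.865e+04·0.05 = 0 + j1433 Ω
  Z3: Z = 1/(jωC) = -j/(ω·C) = 0 - j74.26 Ω
Step 3 — With open output, the series arm Z2 and the output shunt Z3 appear in series to ground: Z2 + Z3 = 0 + j1358 Ω.
Step 4 — Parallel with input shunt Z1: Z_in = Z1 || (Z2 + Z3) = 0 - j0.3541 Ω = 0.3541∠-90.0° Ω.

Z = 0 - j0.3541 Ω = 0.3541∠-90.0° Ω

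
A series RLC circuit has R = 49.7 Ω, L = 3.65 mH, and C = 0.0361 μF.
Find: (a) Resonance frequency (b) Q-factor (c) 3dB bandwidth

Step 1 — Resonance: ω₀ = 1/√(LC) = 1/√(0.00365·3.61e-08) = 8.712e+04 rad/s.
Step 2 — f₀ = ω₀/(2π) = 1.387e+04 Hz.
Step 3 — Series Q: Q = ω₀L/R = 8.712e+04·0.00365/49.7 = 6.398.
Step 4 — Bandwidth: Δω = ω₀/Q = 1.362e+04 rad/s; BW = Δω/(2π) = 2167 Hz.

(a) f₀ = 1.387e+04 Hz  (b) Q = 6.398  (c) BW = 2167 Hz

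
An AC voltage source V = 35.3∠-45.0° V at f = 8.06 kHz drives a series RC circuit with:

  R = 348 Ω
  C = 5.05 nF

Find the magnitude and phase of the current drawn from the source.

Step 1 — Angular frequency: ω = 2π·f = 2π·8060 = 5.064e+04 rad/s.
Step 2 — Component impedances:
  R: Z = R = 348 Ω
  C: Z = 1/(jωC) = -j/(ω·C) = 0 - j3910 Ω
Step 3 — Series combination: Z_total = R + C = 348 - j3910 Ω = 3926∠-84.9° Ω.
Step 4 — Source phasor: V = 35.3∠-45.0° V = 24.96 - j24.96 V.
Step 5 — Ohm's law: I = V / Z_total = (24.96 - j24.96) / (348 - j3910) = 0.006897 + j0.00577 A.
Step 6 — Convert to polar: |I| = 0.008992 A, ∠I = 39.9°.

I = 0.008992∠39.9° A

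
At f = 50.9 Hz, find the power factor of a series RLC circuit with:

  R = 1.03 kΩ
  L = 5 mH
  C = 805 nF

Step 1 — Angular frequency: ω = 2π·f = 2π·50.9 = 319.8 rad/s.
Step 2 — Component impedances:
  R: Z = R = 1030 Ω
  L: Z = jωL = j·319.8·0.005 = 0 + j1.599 Ω
  C: Z = 1/(jωC) = -j/(ω·C) = 0 - j3884 Ω
Step 3 — Series combination: Z_total = R + L + C = 1030 - j3883 Ω = 4017∠-75.1° Ω.
Step 4 — Power factor: PF = cos(φ) = Re(Z)/|Z| = 1030/4017 = 0.2564.
Step 5 — Type: Im(Z) = -3883 ⇒ leading (phase φ = -75.1°).

PF = 0.2564 (leading, φ = -75.1°)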